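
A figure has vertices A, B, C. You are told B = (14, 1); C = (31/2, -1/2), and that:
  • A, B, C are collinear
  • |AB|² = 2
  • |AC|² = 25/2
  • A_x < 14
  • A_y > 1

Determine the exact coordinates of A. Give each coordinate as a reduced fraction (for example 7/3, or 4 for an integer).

1. A_x = 13  [[A, B, C are collinear ⇒ 3/2x+3/2y-45/2=0] ∩ [|A−(14, 1)|²=2]]
2. A_y = 2  [[A, B, C are collinear ⇒ 3/2x+3/2y-45/2=0] ∩ [|A−(14, 1)|²=2]]
   so A = (13, 2)

A = (13, 2)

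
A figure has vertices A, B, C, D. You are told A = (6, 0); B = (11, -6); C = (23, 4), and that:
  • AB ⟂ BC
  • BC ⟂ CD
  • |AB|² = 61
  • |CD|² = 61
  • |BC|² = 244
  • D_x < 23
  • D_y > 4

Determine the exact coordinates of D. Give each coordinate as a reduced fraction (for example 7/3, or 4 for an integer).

1. D_x = 18  [[BC ⟂ CD ⇒ 12x+10y-316=0] ∩ [|D−(23, 4)|²=61]]
2. D_y = 10  [[BC ⟂ CD ⇒ 12x+10y-316=0] ∩ [|D−(23, 4)|²=61]]
   so D = (18, 10)

D = (18, 10)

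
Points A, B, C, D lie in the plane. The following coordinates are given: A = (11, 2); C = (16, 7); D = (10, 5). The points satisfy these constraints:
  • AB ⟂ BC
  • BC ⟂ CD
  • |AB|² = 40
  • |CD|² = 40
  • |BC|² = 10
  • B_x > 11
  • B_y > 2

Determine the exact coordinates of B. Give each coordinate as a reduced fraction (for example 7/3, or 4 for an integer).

B = (17, 4)

1. B_x = 17  [[BC ⟂ CD ⇒ 6x+2y-110=0] ∩ [|B−(11, 2)|²=40]]
2. B_y = 4  [[BC ⟂ CD ⇒ 6x+2y-110=0] ∩ [|B−(11, 2)|²=40]]
   so B = (17, 4)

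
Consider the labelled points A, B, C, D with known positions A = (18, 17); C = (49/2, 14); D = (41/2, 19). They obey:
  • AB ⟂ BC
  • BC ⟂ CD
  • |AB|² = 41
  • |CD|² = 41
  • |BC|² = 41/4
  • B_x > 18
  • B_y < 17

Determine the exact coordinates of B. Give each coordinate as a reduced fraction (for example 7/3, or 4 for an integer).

B = (22, 12)

1. B_x = 22  [[BC ⟂ CD ⇒ 4x-5y-28=0] ∩ [|B−(18, 17)|²=41]]
2. B_y = 12  [[BC ⟂ CD ⇒ 4x-5y-28=0] ∩ [|B−(18, 17)|²=41]]
   so B = (22, 12)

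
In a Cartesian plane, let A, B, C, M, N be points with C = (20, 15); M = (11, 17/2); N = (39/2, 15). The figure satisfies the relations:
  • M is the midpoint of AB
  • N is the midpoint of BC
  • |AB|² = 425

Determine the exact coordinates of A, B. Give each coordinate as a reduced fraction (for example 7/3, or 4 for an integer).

1. B_x = 19  [B = 2·N−C = 2·(39/2, 15)−(20, 15)]
2. B_y = 15  [B = 2·N−C = 2·(39/2, 15)−(20, 15)]
   so B = (19, 15)
3. A_x = 3  [A = 2·M−B = 2·(11, 17/2)−(19, 15)]
4. A_y = 2  [A = 2·M−B = 2·(11, 17/2)−(19, 15)]
   so A = (3, 2)

A = (3, 2)
B = (19, 15)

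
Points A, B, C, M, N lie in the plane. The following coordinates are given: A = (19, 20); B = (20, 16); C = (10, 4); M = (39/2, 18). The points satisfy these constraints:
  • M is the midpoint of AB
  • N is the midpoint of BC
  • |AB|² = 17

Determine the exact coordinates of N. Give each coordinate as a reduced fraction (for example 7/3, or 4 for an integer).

1. N_x = 15  [2·N = B+C = (20, 16)+(10, 4)]
2. N_y = 10  [2·N = B+C = (20, 16)+(10, 4)]
   so N = (15, 10)

N = (15, 10)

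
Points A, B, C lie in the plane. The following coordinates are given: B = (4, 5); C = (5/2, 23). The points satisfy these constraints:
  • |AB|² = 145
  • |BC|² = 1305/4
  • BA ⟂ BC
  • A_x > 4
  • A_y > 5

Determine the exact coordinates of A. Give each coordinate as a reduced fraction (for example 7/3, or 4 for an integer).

1. A_x = 16  [[BA ⟂ BC ⇒ -3/2x+18y-84=0] ∩ [|A−(4, 5)|²=145]]
2. A_y = 6  [[BA ⟂ BC ⇒ -3/2x+18y-84=0] ∩ [|A−(4, 5)|²=145]]
   so A = (16, 6)

A = (16, 6)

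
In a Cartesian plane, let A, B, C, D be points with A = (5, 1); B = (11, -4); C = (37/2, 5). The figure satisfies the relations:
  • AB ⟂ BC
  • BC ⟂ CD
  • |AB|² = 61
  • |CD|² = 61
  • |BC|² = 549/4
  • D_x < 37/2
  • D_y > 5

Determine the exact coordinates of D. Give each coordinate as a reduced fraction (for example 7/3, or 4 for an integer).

1. D_x = 25/2  [[BC ⟂ CD ⇒ 15/2x+9y-735/4=0] ∩ [|D−(37/2, 5)|²=61]]
2. D_y = 10  [[BC ⟂ CD ⇒ 15/2x+9y-735/4=0] ∩ [|D−(37/2, 5)|²=61]]
   so D = (25/2, 10)

D = (25/2, 10)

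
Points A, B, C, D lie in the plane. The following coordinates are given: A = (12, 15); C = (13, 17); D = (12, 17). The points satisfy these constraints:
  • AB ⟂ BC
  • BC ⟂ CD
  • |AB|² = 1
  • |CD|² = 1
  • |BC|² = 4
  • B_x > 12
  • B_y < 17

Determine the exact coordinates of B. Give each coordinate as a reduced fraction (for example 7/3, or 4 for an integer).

B = (13, 15)

1. B_x = 13  [[BC ⟂ CD ⇒ 1x-13=0] ∩ [|B−(12, 15)|²=1]]
2. B_y = 15  [[BC ⟂ CD ⇒ 1x-13=0] ∩ [|B−(12, 15)|²=1]]
   so B = (13, 15)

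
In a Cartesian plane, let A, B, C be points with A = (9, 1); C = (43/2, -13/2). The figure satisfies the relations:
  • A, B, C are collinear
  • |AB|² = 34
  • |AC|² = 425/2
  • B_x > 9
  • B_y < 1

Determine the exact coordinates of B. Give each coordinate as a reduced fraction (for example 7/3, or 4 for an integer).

B = (14, -2)

1. B_x = 14  [[A, B, C are collinear ⇒ -15/2x-25/2y+80=0] ∩ [|B−(9, 1)|²=34]]
2. B_y = -2  [[A, B, C are collinear ⇒ -15/2x-25/2y+80=0] ∩ [|B−(9, 1)|²=34]]
   so B = (14, -2)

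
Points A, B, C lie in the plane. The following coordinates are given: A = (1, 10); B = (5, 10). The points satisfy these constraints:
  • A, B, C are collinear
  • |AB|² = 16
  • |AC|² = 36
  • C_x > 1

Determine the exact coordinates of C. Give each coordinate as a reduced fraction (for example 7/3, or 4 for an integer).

C = (7, 10)

1. C_x = 7  [[A, B, C are collinear ⇒ 4y-40=0] ∩ [|C−(1, 10)|²=36]]
2. C_y = 10  [[A, B, C are collinear ⇒ 4y-40=0] ∩ [|C−(1, 10)|²=36]]
   so C = (7, 10)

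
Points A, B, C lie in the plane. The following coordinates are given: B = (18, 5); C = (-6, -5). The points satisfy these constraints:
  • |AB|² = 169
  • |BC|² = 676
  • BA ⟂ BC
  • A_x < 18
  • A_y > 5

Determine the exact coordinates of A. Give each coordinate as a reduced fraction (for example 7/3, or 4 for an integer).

A = (13, 17)

1. A_x = 13  [[BA ⟂ BC ⇒ -24x-10y+482=0] ∩ [|A−(18, 5)|²=169]]
2. A_y = 17  [[BA ⟂ BC ⇒ -24x-10y+482=0] ∩ [|A−(18, 5)|²=169]]
   so A = (13, 17)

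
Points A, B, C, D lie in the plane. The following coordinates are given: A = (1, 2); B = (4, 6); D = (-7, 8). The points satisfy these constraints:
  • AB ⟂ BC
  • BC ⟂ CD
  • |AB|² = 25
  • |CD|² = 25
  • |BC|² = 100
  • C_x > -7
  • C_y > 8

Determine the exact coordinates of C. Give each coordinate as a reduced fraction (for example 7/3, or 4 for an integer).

C = (-4, 12)

1. C_x = -4  [[AB ⟂ BC ⇒ 3x+4y-36=0] ∩ [|C−(-7, 8)|²=25]]
2. C_y = 12  [[AB ⟂ BC ⇒ 3x+4y-36=0] ∩ [|C−(-7, 8)|²=25]]
   so C = (-4, 12)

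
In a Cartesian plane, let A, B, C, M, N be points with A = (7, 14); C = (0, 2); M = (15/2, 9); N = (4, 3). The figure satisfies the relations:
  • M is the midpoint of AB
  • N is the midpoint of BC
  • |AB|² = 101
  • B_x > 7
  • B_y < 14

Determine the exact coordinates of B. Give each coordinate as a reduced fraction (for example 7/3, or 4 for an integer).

1. B_x = 8  [B = 2·M−A = 2·(15/2, 9)−(7, 14)]
2. B_y = 4  [B = 2·M−A = 2·(15/2, 9)−(7, 14)]
   so B = (8, 4)

B = (8, 4)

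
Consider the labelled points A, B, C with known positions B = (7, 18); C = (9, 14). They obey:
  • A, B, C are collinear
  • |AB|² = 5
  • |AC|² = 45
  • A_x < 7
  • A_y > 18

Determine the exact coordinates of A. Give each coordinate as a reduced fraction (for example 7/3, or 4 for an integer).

A = (6, 20)

1. A_x = 6  [[A, B, C are collinear ⇒ 4x+2y-64=0] ∩ [|A−(7, 18)|²=5]]
2. A_y = 20  [[A, B, C are collinear ⇒ 4x+2y-64=0] ∩ [|A−(7, 18)|²=5]]
   so A = (6, 20)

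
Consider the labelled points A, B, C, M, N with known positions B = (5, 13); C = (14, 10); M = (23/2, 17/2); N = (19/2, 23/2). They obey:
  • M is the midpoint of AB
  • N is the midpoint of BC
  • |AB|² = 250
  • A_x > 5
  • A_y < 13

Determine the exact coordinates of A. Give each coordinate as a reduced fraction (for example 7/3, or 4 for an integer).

A = (18, 4)

1. A_x = 18  [A = 2·M−B = 2·(23/2, 17/2)−(5, 13)]
2. A_y = 4  [A = 2·M−B = 2·(23/2, 17/2)−(5, 13)]
   so A = (18, 4)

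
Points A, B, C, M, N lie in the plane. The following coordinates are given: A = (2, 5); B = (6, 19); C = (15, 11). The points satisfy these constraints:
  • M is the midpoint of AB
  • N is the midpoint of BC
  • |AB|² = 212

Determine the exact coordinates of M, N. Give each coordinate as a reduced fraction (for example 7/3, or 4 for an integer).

1. M_x = 4  [2·M = A+B = (2, 5)+(6, 19)]
2. M_y = 12  [2·M = A+B = (2, 5)+(6, 19)]
   so M = (4, 12)
3. N_x = 21/2  [2·N = B+C = (6, 19)+(15, 11)]
4. N_y = 15  [2·N = B+C = (6, 19)+(15, 11)]
   so N = (21/2, 15)

M = (4, 12)
N = (21/2, 15)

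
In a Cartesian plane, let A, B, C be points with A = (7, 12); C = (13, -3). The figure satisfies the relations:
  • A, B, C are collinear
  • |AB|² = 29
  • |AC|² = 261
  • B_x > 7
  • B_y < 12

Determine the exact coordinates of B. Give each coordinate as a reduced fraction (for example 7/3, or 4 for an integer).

1. B_x = 9  [[A, B, C are collinear ⇒ -15x-6y+177=0] ∩ [|B−(7, 12)|²=29]]
2. B_y = 7  [[A, B, C are collinear ⇒ -15x-6y+177=0] ∩ [|B−(7, 12)|²=29]]
   so B = (9, 7)

B = (9, 7)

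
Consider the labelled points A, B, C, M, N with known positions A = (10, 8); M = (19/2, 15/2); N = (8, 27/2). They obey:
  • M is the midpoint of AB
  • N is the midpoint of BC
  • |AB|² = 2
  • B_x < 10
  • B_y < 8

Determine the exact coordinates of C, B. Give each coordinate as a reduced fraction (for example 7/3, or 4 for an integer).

C = (7, 20)
B = (9, 7)

1. B_x = 9  [B = 2·M−A = 2·(19/2, 15/2)−(10, 8)]
2. B_y = 7  [B = 2·M−A = 2·(19/2, 15/2)−(10, 8)]
   so B = (9, 7)
3. C_x = 7  [C = 2·N−B = 2·(8, 27/2)−(9, 7)]
4. C_y = 20  [C = 2·N−B = 2·(8, 27/2)−(9, 7)]
   so C = (7, 20)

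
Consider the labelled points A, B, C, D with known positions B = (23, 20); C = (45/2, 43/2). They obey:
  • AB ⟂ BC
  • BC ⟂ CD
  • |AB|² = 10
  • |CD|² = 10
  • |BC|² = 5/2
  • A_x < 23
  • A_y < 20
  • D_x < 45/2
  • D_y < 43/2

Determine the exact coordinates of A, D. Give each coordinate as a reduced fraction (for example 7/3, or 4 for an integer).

1. A_x = 20  [[AB ⟂ BC ⇒ 1/2x-3/2y+37/2=0] ∩ [|A−(23, 20)|²=10]]
2. A_y = 19  [[AB ⟂ BC ⇒ 1/2x-3/2y+37/2=0] ∩ [|A−(23, 20)|²=10]]
   so A = (20, 19)
3. D_x = 39/2  [[BC ⟂ CD ⇒ -1/2x+3/2y-21=0] ∩ [|D−(45/2, 43/2)|²=10]]
4. D_y = 41/2  [[BC ⟂ CD ⇒ -1/2x+3/2y-21=0] ∩ [|D−(45/2, 43/2)|²=10]]
   so D = (39/2, 41/2)

A = (20, 19)
D = (39/2, 41/2)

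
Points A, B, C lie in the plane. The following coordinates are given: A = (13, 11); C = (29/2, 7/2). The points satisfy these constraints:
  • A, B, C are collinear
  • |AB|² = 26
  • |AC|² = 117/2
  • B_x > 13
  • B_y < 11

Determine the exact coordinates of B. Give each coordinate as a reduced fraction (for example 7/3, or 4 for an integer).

1. B_x = 14  [[A, B, C are collinear ⇒ -15/2x-3/2y+114=0] ∩ [|B−(13, 11)|²=26]]
2. B_y = 6  [[A, B, C are collinear ⇒ -15/2x-3/2y+114=0] ∩ [|B−(13, 11)|²=26]]
   so B = (14, 6)

B = (14, 6)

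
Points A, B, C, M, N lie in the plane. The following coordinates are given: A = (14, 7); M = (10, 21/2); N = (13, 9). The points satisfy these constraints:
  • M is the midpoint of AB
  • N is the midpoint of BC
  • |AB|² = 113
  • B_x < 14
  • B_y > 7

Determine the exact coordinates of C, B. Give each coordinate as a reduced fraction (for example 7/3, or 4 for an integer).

1. B_x = 6  [B = 2·M−A = 2·(10, 21/2)−(14, 7)]
2. B_y = 14  [B = 2·M−A = 2·(10, 21/2)−(14, 7)]
   so B = (6, 14)
3. C_x = 20  [C = 2·N−B = 2·(13, 9)−(6, 14)]
4. C_y = 4  [C = 2·N−B = 2·(13, 9)−(6, 14)]
   so C = (20, 4)

C = (20, 4)
B = (6, 14)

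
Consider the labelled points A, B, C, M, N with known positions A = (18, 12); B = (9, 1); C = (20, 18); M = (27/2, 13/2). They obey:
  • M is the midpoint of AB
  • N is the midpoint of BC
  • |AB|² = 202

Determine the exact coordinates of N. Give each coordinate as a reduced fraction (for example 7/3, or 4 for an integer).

1. N_x = 29/2  [2·N = B+C = (9, 1)+(20, 18)]
2. N_y = 19/2  [2·N = B+C = (9, 1)+(20, 18)]
   so N = (29/2, 19/2)

N = (29/2, 19/2)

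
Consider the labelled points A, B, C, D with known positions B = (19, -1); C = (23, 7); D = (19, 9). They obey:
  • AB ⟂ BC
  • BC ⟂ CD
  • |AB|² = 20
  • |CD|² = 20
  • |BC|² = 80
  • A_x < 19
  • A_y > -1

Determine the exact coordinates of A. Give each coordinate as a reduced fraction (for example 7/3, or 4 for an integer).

A = (15, 1)

1. A_x = 15  [[AB ⟂ BC ⇒ -4x-8y+68=0] ∩ [|A−(19, -1)|²=20]]
2. A_y = 1  [[AB ⟂ BC ⇒ -4x-8y+68=0] ∩ [|A−(19, -1)|²=20]]
   so A = (15, 1)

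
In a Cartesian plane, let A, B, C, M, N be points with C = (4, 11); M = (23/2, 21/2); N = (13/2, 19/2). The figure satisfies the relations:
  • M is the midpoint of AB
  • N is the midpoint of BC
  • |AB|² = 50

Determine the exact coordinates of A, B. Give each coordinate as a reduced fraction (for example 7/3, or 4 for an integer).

1. B_x = 9  [B = 2·N−C = 2·(13/2, 19/2)−(4, 11)]
2. B_y = 8  [B = 2·N−C = 2·(13/2, 19/2)−(4, 11)]
   so B = (9, 8)
3. A_x = 14  [A = 2·M−B = 2·(23/2, 21/2)−(9, 8)]
4. A_y = 13  [A = 2·M−B = 2·(23/2, 21/2)−(9, 8)]
   so A = (14, 13)

A = (14, 13)
B = (9, 8)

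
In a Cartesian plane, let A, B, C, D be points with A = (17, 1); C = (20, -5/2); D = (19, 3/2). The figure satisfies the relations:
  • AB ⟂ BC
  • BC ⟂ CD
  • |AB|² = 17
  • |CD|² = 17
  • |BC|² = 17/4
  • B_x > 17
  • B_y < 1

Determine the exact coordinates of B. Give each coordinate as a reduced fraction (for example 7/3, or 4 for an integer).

B = (18, -3)

1. B_x = 18  [[BC ⟂ CD ⇒ 1x-4y-30=0] ∩ [|B−(17, 1)|²=17]]
2. B_y = -3  [[BC ⟂ CD ⇒ 1x-4y-30=0] ∩ [|B−(17, 1)|²=17]]
   so B = (18, -3)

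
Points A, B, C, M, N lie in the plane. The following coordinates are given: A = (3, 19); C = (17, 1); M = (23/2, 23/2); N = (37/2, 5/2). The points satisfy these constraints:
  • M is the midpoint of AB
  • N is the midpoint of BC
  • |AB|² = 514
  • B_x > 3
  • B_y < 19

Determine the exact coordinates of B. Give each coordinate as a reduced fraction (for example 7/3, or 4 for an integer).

1. B_x = 20  [B = 2·M−A = 2·(23/2, 23/2)−(3, 19)]
2. B_y = 4  [B = 2·M−A = 2·(23/2, 23/2)−(3, 19)]
   so B = (20, 4)

B = (20, 4)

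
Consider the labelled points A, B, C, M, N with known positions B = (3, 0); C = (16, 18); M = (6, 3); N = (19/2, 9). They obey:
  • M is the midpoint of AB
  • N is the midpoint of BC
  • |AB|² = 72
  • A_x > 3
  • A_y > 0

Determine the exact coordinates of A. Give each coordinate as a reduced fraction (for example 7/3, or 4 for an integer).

1. A_x = 9  [A = 2·M−B = 2·(6, 3)−(3, 0)]
2. A_y = 6  [A = 2·M−B = 2·(6, 3)−(3, 0)]
   so A = (9, 6)

A = (9, 6)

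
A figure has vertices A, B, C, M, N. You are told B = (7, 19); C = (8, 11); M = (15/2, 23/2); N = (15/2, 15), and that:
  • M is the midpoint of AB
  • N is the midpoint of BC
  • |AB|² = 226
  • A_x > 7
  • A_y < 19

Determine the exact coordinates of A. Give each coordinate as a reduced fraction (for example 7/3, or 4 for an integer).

1. A_x = 8  [A = 2·M−B = 2·(15/2, 23/2)−(7, 19)]
2. A_y = 4  [A = 2·M−B = 2·(15/2, 23/2)−(7, 19)]
   so A = (8, 4)

A = (8, 4)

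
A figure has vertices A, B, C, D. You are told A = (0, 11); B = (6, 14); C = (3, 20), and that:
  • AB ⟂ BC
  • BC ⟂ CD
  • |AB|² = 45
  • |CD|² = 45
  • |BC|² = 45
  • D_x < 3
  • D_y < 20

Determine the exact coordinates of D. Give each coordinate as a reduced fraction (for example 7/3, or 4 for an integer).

D = (-3, 17)

1. D_x = -3  [[BC ⟂ CD ⇒ -3x+6y-111=0] ∩ [|D−(3, 20)|²=45]]
2. D_y = 17  [[BC ⟂ CD ⇒ -3x+6y-111=0] ∩ [|D−(3, 20)|²=45]]
   so D = (-3, 17)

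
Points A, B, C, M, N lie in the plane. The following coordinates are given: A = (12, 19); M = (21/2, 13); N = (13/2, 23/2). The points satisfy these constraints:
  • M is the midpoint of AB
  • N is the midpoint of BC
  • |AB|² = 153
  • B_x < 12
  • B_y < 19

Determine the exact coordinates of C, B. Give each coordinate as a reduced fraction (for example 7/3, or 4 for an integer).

C = (4, 16)
B = (9, 7)

1. B_x = 9  [B = 2·M−A = 2·(21/2, 13)−(12, 19)]
2. B_y = 7  [B = 2·M−A = 2·(21/2, 13)−(12, 19)]
   so B = (9, 7)
3. C_x = 4  [C = 2·N−B = 2·(13/2, 23/2)−(9, 7)]
4. C_y = 16  [C = 2·N−B = 2·(13/2, 23/2)−(9, 7)]
   so C = (4, 16)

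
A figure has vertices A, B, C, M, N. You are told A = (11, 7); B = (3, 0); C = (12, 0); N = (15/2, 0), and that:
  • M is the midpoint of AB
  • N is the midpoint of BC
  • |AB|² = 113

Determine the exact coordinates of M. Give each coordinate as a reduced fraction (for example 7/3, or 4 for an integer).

M = (7, 7/2)

1. M_x = 7  [2·M = A+B = (11, 7)+(3, 0)]
2. M_y = 7/2  [2·M = A+B = (11, 7)+(3, 0)]
   so M = (7, 7/2)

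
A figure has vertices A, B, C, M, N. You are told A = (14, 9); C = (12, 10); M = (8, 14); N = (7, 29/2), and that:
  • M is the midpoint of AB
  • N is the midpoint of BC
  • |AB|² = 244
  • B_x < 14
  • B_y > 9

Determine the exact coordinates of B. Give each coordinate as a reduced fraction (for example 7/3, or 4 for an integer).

1. B_x = 2  [B = 2·M−A = 2·(8, 14)−(14, 9)]
2. B_y = 19  [B = 2·M−A = 2·(8, 14)−(14, 9)]
   so B = (2, 19)

B = (2, 19)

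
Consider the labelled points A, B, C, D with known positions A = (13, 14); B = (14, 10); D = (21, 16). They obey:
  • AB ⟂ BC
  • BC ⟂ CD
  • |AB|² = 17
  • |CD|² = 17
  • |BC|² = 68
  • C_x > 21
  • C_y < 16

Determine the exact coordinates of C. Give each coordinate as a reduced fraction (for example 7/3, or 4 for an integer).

C = (22, 12)

1. C_x = 22  [[AB ⟂ BC ⇒ 1x-4y+26=0] ∩ [|C−(21, 16)|²=17]]
2. C_y = 12  [[AB ⟂ BC ⇒ 1x-4y+26=0] ∩ [|C−(21, 16)|²=17]]
   so C = (22, 12)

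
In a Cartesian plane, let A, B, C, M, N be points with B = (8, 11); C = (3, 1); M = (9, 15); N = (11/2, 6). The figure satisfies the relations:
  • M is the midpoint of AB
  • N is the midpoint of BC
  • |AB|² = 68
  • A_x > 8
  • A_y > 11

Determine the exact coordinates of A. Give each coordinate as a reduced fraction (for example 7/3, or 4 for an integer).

1. A_x = 10  [A = 2·M−B = 2·(9, 15)−(8, 11)]
2. A_y = 19  [A = 2·M−B = 2·(9, 15)−(8, 11)]
   so A = (10, 19)

A = (10, 19)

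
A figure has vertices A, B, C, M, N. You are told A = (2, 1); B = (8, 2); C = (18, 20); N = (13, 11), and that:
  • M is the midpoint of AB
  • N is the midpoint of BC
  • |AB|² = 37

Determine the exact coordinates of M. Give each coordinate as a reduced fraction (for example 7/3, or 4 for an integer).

1. M_x = 5  [2·M = A+B = (2, 1)+(8, 2)]
2. M_y = 3/2  [2·M = A+B = (2, 1)+(8, 2)]
   so M = (5, 3/2)

M = (5, 3/2)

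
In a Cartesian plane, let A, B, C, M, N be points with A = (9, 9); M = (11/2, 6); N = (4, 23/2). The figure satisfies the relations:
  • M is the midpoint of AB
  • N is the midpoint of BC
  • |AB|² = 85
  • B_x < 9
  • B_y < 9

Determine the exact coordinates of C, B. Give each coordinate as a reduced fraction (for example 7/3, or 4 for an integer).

1. B_x = 2  [B = 2·M−A = 2·(11/2, 6)−(9, 9)]
2. B_y = 3  [B = 2·M−A = 2·(11/2, 6)−(9, 9)]
   so B = (2, 3)
3. C_x = 6  [C = 2·N−B = 2·(4, 23/2)−(2, 3)]
4. C_y = 20  [C = 2·N−B = 2·(4, 23/2)−(2, 3)]
   so C = (6, 20)

C = (6, 20)
B = (2, 3)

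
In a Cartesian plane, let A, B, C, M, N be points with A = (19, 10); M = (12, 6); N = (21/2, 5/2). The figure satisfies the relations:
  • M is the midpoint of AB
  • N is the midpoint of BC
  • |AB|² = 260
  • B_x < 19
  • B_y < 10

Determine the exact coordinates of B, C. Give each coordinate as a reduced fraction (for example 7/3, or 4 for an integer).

B = (5, 2)
C = (16, 3)

1. B_x = 5  [B = 2·M−A = 2·(12, 6)−(19, 10)]
2. B_y = 2  [B = 2·M−A = 2·(12, 6)−(19, 10)]
   so B = (5, 2)
3. C_x = 16  [C = 2·N−B = 2·(21/2, 5/2)−(5, 2)]
4. C_y = 3  [C = 2·N−B = 2·(21/2, 5/2)−(5, 2)]
   so C = (16, 3)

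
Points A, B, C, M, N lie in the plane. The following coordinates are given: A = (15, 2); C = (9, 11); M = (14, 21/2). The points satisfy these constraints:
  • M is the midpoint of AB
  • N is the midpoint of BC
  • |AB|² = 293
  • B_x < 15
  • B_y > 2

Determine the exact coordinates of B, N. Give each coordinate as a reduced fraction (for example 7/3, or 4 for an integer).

B = (13, 19)
N = (11, 15)

1. B_x = 13  [B = 2·M−A = 2·(14, 21/2)−(15, 2)]
2. B_y = 19  [B = 2·M−A = 2·(14, 21/2)−(15, 2)]
   so B = (13, 19)
3. N_x = 11  [2·N = B+C = (13, 19)+(9, 11)]
4. N_y = 15  [2·N = B+C = (13, 19)+(9, 11)]
   so N = (11, 15)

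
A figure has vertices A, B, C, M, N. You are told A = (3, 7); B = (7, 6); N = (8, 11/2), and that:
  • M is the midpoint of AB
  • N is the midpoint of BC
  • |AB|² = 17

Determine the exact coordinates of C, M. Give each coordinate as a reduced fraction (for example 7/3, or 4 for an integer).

C = (9, 5)
M = (5, 13/2)

1. M_x = 5  [2·M = A+B = (3, 7)+(7, 6)]
2. M_y = 13/2  [2·M = A+B = (3, 7)+(7, 6)]
   so M = (5, 13/2)
3. C_x = 9  [C = 2·N−B = 2·(8, 11/2)−(7, 6)]
4. C_y = 5  [C = 2·N−B = 2·(8, 11/2)−(7, 6)]
   so C = (9, 5)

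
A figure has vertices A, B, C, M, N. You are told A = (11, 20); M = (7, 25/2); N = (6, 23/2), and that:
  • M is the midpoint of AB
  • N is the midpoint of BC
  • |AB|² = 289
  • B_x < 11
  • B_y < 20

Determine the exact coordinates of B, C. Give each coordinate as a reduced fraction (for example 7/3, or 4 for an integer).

B = (3, 5)
C = (9, 18)

1. B_x = 3  [B = 2·M−A = 2·(7, 25/2)−(11, 20)]
2. B_y = 5  [B = 2·M−A = 2·(7, 25/2)−(11, 20)]
   so B = (3, 5)
3. C_x = 9  [C = 2·N−B = 2·(6, 23/2)−(3, 5)]
4. C_y = 18  [C = 2·N−B = 2·(6, 23/2)−(3, 5)]
   so C = (9, 18)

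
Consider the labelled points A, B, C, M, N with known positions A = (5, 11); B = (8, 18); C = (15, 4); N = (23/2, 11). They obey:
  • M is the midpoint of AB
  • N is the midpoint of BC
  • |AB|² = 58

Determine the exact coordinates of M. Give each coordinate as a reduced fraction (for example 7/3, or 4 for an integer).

1. M_x = 13/2  [2·M = A+B = (5, 11)+(8, 18)]
2. M_y = 29/2  [2·M = A+B = (5, 11)+(8, 18)]
   so M = (13/2, 29/2)

M = (13/2, 29/2)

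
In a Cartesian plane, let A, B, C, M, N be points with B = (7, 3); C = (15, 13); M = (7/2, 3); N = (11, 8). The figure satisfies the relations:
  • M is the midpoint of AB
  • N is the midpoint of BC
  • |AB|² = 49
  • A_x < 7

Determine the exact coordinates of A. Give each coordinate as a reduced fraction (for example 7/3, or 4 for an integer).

A = (0, 3)

1. A_x = 0  [A = 2·M−B = 2·(7/2, 3)−(7, 3)]
2. A_y = 3  [A = 2·M−B = 2·(7/2, 3)−(7, 3)]
   so A = (0, 3)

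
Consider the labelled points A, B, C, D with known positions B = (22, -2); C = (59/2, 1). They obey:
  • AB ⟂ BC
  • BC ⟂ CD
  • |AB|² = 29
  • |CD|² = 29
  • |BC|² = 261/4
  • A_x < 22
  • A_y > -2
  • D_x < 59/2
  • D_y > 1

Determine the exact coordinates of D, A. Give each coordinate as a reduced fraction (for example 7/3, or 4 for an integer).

D = (55/2, 6)
A = (20, 3)

1. D_x = 55/2  [[BC ⟂ CD ⇒ 15/2x+3y-897/4=0] ∩ [|D−(59/2, 1)|²=29]]
2. D_y = 6  [[BC ⟂ CD ⇒ 15/2x+3y-897/4=0] ∩ [|D−(59/2, 1)|²=29]]
   so D = (55/2, 6)
3. A_x = 20  [[AB ⟂ BC ⇒ -15/2x-3y+159=0] ∩ [|A−(22, -2)|²=29]]
4. A_y = 3  [[AB ⟂ BC ⇒ -15/2x-3y+159=0] ∩ [|A−(22, -2)|²=29]]
   so A = (20, 3)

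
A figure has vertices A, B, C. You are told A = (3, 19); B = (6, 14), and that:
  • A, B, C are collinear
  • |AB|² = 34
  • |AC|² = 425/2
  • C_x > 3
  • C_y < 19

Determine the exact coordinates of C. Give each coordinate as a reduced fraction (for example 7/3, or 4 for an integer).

1. C_x = 21/2  [[A, B, C are collinear ⇒ 5x+3y-72=0] ∩ [|C−(3, 19)|²=425/2]]
2. C_y = 13/2  [[A, B, C are collinear ⇒ 5x+3y-72=0] ∩ [|C−(3, 19)|²=425/2]]
   so C = (21/2, 13/2)

C = (21/2, 13/2)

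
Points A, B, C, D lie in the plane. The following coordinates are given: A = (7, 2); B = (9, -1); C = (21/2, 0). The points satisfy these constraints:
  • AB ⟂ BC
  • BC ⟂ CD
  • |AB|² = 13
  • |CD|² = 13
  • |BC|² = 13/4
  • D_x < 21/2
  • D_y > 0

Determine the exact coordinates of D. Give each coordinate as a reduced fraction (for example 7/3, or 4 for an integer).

D = (17/2, 3)

1. D_x = 17/2  [[BC ⟂ CD ⇒ 3/2x+1y-63/4=0] ∩ [|D−(21/2, 0)|²=13]]
2. D_y = 3  [[BC ⟂ CD ⇒ 3/2x+1y-63/4=0] ∩ [|D−(21/2, 0)|²=13]]
   so D = (17/2, 3)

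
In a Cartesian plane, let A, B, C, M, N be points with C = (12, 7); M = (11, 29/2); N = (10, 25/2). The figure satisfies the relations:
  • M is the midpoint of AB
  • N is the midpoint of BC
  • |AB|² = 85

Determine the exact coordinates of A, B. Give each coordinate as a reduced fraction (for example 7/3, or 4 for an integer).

A = (14, 11)
B = (8, 18)

1. B_x = 8  [B = 2·N−C = 2·(10, 25/2)−(12, 7)]
2. B_y = 18  [B = 2·N−C = 2·(10, 25/2)−(12, 7)]
   so B = (8, 18)
3. A_x = 14  [A = 2·M−B = 2·(11, 29/2)−(8, 18)]
4. A_y = 11  [A = 2·M−B = 2·(11, 29/2)−(8, 18)]
   so A = (14, 11)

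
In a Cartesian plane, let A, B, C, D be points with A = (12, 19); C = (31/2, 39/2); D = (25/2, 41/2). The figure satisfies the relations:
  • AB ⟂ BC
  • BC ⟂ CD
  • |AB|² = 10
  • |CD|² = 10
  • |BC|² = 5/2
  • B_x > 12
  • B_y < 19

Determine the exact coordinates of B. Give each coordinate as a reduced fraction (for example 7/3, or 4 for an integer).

1. B_x = 15  [[BC ⟂ CD ⇒ 3x-1y-27=0] ∩ [|B−(12, 19)|²=10]]
2. B_y = 18  [[BC ⟂ CD ⇒ 3x-1y-27=0] ∩ [|B−(12, 19)|²=10]]
   so B = (15, 18)

B = (15, 18)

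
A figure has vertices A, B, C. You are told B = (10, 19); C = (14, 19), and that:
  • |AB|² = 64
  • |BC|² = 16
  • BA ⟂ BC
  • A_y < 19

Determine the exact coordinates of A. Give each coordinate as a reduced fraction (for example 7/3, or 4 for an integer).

1. A_x = 10  [[BA ⟂ BC ⇒ 4x-40=0] ∩ [|A−(10, 19)|²=64]]
2. A_y = 11  [[BA ⟂ BC ⇒ 4x-40=0] ∩ [|A−(10, 19)|²=64]]
   so A = (10, 11)

A = (10, 11)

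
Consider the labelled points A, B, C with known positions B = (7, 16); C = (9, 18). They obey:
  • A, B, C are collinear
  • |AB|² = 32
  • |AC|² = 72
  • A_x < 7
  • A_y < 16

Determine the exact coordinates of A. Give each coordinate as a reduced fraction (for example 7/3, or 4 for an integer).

A = (3, 12)

1. A_x = 3  [[A, B, C are collinear ⇒ -2x+2y-18=0] ∩ [|A−(7, 16)|²=32]]
2. A_y = 12  [[A, B, C are collinear ⇒ -2x+2y-18=0] ∩ [|A−(7, 16)|²=32]]
   so A = (3, 12)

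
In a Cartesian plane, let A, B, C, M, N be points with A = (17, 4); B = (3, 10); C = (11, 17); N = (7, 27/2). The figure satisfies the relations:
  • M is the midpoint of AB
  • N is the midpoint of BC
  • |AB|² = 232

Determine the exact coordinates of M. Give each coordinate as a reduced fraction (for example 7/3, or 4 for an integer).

M = (10, 7)

1. M_x = 10  [2·M = A+B = (17, 4)+(3, 10)]
2. M_y = 7  [2·M = A+B = (17, 4)+(3, 10)]
   so M = (10, 7)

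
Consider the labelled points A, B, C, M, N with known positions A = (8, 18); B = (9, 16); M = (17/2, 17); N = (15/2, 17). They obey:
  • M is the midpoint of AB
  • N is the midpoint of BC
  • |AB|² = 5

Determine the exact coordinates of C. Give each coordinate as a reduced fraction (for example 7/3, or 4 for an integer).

C = (6, 18)

1. C_x = 6  [C = 2·N−B = 2·(15/2, 17)−(9, 16)]
2. C_y = 18  [C = 2·N−B = 2·(15/2, 17)−(9, 16)]
   so C = (6, 18)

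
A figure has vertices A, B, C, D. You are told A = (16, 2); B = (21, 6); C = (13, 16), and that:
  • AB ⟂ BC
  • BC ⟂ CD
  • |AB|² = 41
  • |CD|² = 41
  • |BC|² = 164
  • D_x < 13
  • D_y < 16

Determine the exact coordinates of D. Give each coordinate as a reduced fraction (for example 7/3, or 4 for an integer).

D = (8, 12)

1. D_x = 8  [[BC ⟂ CD ⇒ -8x+10y-56=0] ∩ [|D−(13, 16)|²=41]]
2. D_y = 12  [[BC ⟂ CD ⇒ -8x+10y-56=0] ∩ [|D−(13, 16)|²=41]]
   so D = (8, 12)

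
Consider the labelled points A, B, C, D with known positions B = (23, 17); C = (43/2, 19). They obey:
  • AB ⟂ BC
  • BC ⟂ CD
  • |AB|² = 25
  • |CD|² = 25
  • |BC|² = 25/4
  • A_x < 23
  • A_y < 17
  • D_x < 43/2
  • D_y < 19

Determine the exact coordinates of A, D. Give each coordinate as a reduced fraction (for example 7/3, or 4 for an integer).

A = (19, 14)
D = (35/2, 16)

1. A_x = 19  [[AB ⟂ BC ⇒ 3/2x-2y-1/2=0] ∩ [|A−(23, 17)|²=25]]
2. A_y = 14  [[AB ⟂ BC ⇒ 3/2x-2y-1/2=0] ∩ [|A−(23, 17)|²=25]]
   so A = (19, 14)
3. D_x = 35/2  [[BC ⟂ CD ⇒ -3/2x+2y-23/4=0] ∩ [|D−(43/2, 19)|²=25]]
4. D_y = 16  [[BC ⟂ CD ⇒ -3/2x+2y-23/4=0] ∩ [|D−(43/2, 19)|²=25]]
   so D = (35/2, 16)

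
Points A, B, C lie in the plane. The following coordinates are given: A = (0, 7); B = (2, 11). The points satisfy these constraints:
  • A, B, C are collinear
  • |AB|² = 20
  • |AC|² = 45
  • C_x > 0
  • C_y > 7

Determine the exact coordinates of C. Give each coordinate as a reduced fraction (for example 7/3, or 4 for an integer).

C = (3, 13)

1. C_x = 3  [[A, B, C are collinear ⇒ -4x+2y-14=0] ∩ [|C−(0, 7)|²=45]]
2. C_y = 13  [[A, B, C are collinear ⇒ -4x+2y-14=0] ∩ [|C−(0, 7)|²=45]]
   so C = (3, 13)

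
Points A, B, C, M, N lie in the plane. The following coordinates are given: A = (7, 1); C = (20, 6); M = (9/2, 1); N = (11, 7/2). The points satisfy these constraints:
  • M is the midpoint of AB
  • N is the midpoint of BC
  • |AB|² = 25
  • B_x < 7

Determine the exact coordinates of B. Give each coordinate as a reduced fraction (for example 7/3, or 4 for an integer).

B = (2, 1)

1. B_x = 2  [B = 2·M−A = 2·(9/2, 1)−(7, 1)]
2. B_y = 1  [B = 2·M−A = 2·(9/2, 1)−(7, 1)]
   so B = (2, 1)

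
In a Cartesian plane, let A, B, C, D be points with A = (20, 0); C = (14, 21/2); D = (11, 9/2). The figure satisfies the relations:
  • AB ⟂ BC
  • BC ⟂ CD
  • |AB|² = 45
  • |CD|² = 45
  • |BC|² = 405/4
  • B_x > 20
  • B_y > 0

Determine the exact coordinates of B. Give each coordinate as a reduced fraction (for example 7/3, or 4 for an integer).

1. B_x = 23  [[BC ⟂ CD ⇒ 3x+6y-105=0] ∩ [|B−(20, 0)|²=45]]
2. B_y = 6  [[BC ⟂ CD ⇒ 3x+6y-105=0] ∩ [|B−(20, 0)|²=45]]
   so B = (23, 6)

B = (23, 6)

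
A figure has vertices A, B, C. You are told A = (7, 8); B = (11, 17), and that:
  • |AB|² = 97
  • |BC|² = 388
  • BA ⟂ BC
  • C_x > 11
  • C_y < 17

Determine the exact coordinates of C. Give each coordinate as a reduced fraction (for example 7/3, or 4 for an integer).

1. C_x = 29  [[BA ⟂ BC ⇒ -4x-9y+197=0] ∩ [|C−(11, 17)|²=388]]
2. C_y = 9  [[BA ⟂ BC ⇒ -4x-9y+197=0] ∩ [|C−(11, 17)|²=388]]
   so C = (29, 9)

C = (29, 9)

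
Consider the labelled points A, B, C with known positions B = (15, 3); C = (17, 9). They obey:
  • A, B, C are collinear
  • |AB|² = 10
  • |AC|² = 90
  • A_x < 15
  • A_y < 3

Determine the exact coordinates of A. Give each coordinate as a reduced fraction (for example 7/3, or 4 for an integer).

1. A_x = 14  [[A, B, C are collinear ⇒ -6x+2y+84=0] ∩ [|A−(15, 3)|²=10]]
2. A_y = 0  [[A, B, C are collinear ⇒ -6x+2y+84=0] ∩ [|A−(15, 3)|²=10]]
   so A = (14, 0)

A = (14, 0)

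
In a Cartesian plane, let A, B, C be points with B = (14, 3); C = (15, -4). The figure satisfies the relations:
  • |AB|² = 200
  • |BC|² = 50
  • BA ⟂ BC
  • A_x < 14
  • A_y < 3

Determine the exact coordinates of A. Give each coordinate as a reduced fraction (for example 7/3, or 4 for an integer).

A = (0, 1)

1. A_x = 0  [[BA ⟂ BC ⇒ 1x-7y+7=0] ∩ [|A−(14, 3)|²=200]]
2. A_y = 1  [[BA ⟂ BC ⇒ 1x-7y+7=0] ∩ [|A−(14, 3)|²=200]]
   so A = (0, 1)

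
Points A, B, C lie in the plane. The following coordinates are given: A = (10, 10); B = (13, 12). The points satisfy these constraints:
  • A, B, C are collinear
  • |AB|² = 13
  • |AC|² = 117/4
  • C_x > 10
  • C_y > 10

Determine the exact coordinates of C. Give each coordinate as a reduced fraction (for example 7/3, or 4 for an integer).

C = (29/2, 13)

1. C_x = 29/2  [[A, B, C are collinear ⇒ -2x+3y-10=0] ∩ [|C−(10, 10)|²=117/4]]
2. C_y = 13  [[A, B, C are collinear ⇒ -2x+3y-10=0] ∩ [|C−(10, 10)|²=117/4]]
   so C = (29/2, 13)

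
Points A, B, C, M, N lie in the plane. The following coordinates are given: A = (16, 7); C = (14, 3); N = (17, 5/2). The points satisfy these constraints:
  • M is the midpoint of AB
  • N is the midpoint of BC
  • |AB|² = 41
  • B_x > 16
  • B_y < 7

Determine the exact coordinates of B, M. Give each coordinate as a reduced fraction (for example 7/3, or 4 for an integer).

1. B_x = 20  [B = 2·N−C = 2·(17, 5/2)−(14, 3)]
2. B_y = 2  [B = 2·N−C = 2·(17, 5/2)−(14, 3)]
   so B = (20, 2)
3. M_x = 18  [2·M = A+B = (16, 7)+(20, 2)]
4. M_y = 9/2  [2·M = A+B = (16, 7)+(20, 2)]
   so M = (18, 9/2)

B = (20, 2)
M = (18, 9/2)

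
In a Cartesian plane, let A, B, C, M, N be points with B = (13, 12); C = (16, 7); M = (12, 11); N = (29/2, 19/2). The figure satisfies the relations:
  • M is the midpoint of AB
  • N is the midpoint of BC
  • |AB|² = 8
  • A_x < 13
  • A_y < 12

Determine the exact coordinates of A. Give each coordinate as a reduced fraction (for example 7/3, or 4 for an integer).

1. A_x = 11  [A = 2·M−B = 2·(12, 11)−(13, 12)]
2. A_y = 10  [A = 2·M−B = 2·(12, 11)−(13, 12)]
   so A = (11, 10)

A = (11, 10)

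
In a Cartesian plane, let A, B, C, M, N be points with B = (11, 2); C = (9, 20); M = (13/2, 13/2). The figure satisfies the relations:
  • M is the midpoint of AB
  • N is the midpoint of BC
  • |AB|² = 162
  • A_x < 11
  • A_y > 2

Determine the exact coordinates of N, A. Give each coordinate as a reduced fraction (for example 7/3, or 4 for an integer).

1. A_x = 2  [A = 2·M−B = 2·(13/2, 13/2)−(11, 2)]
2. A_y = 11  [A = 2·M−B = 2·(13/2, 13/2)−(11, 2)]
   so A = (2, 11)
3. N_x = 10  [2·N = B+C = (11, 2)+(9, 20)]
4. N_y = 11  [2·N = B+C = (11, 2)+(9, 20)]
   so N = (10, 11)

N = (10, 11)
A = (2, 11)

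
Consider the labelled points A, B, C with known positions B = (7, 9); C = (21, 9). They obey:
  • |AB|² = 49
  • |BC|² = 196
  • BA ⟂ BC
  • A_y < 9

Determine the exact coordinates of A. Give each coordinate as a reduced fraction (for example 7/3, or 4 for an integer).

A = (7, 2)

1. A_x = 7  [[BA ⟂ BC ⇒ 14x-98=0] ∩ [|A−(7, 9)|²=49]]
2. A_y = 2  [[BA ⟂ BC ⇒ 14x-98=0] ∩ [|A−(7, 9)|²=49]]
   so A = (7, 2)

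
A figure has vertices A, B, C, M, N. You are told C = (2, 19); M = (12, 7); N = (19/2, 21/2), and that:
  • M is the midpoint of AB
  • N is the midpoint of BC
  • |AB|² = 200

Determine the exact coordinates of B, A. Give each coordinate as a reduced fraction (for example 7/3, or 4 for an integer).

B = (17, 2)
A = (7, 12)

1. B_x = 17  [B = 2·N−C = 2·(19/2, 21/2)−(2, 19)]
2. B_y = 2  [B = 2·N−C = 2·(19/2, 21/2)−(2, 19)]
   so B = (17, 2)
3. A_x = 7  [A = 2·M−B = 2·(12, 7)−(17, 2)]
4. A_y = 12  [A = 2·M−B = 2·(12, 7)−(17, 2)]
   so A = (7, 12)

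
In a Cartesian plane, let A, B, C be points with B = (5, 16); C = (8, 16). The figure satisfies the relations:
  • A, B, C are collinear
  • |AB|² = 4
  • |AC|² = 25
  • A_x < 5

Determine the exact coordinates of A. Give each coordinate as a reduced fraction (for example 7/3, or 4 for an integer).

1. A_x = 3  [[A, B, C are collinear ⇒ 3y-48=0] ∩ [|A−(5, 16)|²=4]]
2. A_y = 16  [[A, B, C are collinear ⇒ 3y-48=0] ∩ [|A−(5, 16)|²=4]]
   so A = (3, 16)

A = (3, 16)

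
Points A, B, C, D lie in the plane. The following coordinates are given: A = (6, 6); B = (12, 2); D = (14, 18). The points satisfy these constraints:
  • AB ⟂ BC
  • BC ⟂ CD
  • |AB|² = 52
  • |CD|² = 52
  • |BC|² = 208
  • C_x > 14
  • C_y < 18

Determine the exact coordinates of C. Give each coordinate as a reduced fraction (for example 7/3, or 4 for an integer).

1. C_x = 20  [[AB ⟂ BC ⇒ 6x-4y-64=0] ∩ [|C−(14, 18)|²=52]]
2. C_y = 14  [[AB ⟂ BC ⇒ 6x-4y-64=0] ∩ [|C−(14, 18)|²=52]]
   so C = (20, 14)

C = (20, 14)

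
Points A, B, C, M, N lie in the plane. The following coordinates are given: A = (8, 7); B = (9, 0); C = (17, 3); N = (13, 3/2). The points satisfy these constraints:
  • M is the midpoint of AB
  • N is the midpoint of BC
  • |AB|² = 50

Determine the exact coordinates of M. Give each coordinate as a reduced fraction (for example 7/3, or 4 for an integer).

1. M_x = 17/2  [2·M = A+B = (8, 7)+(9, 0)]
2. M_y = 7/2  [2·M = A+B = (8, 7)+(9, 0)]
   so M = (17/2, 7/2)

M = (17/2, 7/2)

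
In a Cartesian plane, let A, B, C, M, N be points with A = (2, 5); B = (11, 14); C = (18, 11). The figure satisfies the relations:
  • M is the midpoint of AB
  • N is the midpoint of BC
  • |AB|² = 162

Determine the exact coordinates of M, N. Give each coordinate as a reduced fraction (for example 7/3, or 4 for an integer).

1. M_x = 13/2  [2·M = A+B = (2, 5)+(11, 14)]
2. M_y = 19/2  [2·M = A+B = (2, 5)+(11, 14)]
   so M = (13/2, 19/2)
3. N_x = 29/2  [2·N = B+C = (11, 14)+(18, 11)]
4. N_y = 25/2  [2·N = B+C = (11, 14)+(18, 11)]
   so N = (29/2, 25/2)

M = (13/2, 19/2)
N = (29/2, 25/2)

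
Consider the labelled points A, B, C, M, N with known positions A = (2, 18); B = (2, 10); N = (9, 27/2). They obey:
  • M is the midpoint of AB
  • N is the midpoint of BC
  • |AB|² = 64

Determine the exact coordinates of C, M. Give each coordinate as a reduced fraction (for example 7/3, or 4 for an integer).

1. M_x = 2  [2·M = A+B = (2, 18)+(2, 10)]
2. M_y = 14  [2·M = A+B = (2, 18)+(2, 10)]
   so M = (2, 14)
3. C_x = 16  [C = 2·N−B = 2·(9, 27/2)−(2, 10)]
4. C_y = 17  [C = 2·N−B = 2·(9, 27/2)−(2, 10)]
   so C = (16, 17)

C = (16, 17)
M = (2, 14)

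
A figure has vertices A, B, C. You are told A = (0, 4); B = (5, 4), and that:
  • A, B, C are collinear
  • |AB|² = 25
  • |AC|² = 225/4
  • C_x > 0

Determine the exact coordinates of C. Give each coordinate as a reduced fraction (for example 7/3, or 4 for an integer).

C = (15/2, 4)

1. C_x = 15/2  [[A, B, C are collinear ⇒ 5y-20=0] ∩ [|C−(0, 4)|²=225/4]]
2. C_y = 4  [[A, B, C are collinear ⇒ 5y-20=0] ∩ [|C−(0, 4)|²=225/4]]
   so C = (15/2, 4)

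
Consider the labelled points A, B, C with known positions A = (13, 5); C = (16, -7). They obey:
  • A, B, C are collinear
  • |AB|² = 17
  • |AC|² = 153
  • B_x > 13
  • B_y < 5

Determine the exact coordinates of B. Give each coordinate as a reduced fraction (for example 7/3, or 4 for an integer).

B = (14, 1)

1. B_x = 14  [[A, B, C are collinear ⇒ -12x-3y+171=0] ∩ [|B−(13, 5)|²=17]]
2. B_y = 1  [[A, B, C are collinear ⇒ -12x-3y+171=0] ∩ [|B−(13, 5)|²=17]]
   so B = (14, 1)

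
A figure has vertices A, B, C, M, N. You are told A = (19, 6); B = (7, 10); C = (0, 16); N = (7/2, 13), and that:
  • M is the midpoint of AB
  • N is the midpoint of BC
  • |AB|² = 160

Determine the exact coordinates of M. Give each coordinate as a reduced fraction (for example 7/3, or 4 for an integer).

M = (13, 8)

1. M_x = 13  [2·M = A+B = (19, 6)+(7, 10)]
2. M_y = 8  [2·M = A+B = (19, 6)+(7, 10)]
   so M = (13, 8)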